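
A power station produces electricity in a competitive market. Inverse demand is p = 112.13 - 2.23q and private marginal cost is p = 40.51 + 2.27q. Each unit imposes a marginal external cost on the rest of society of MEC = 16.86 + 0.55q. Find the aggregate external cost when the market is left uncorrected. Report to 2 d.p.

338.00

Market equilibrium (private): 40.51 + 2.27q = 112.13 - 2.23q → q_m = 15.9156.
Total external cost = ∫₀^{q_m} (16.86 + 0.55q) dq = 16.86×15.9156 + ½×0.55×15.9156² = 337.9963.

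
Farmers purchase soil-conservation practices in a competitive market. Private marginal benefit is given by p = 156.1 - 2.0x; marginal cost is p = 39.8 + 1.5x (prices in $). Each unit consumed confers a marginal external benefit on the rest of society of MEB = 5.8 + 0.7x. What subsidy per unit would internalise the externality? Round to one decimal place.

subsidy = $36.3 per unit

Social marginal benefit = demand + MEB = 161.9 - 1.3x.
Set SMB = MC: 161.9 - 1.3x = 39.8 + 1.5x → x* = 43.6071.
The Pigouvian subsidy equals MEB at x*: 5.8 + 0.7×43.6071 = 36.3250.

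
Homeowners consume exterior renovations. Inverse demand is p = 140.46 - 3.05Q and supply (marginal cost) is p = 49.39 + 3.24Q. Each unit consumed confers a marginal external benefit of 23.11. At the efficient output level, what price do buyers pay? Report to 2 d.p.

P = 85.09

Social marginal benefit = demand + MEB = 163.57 - 3.05Q.
Set SMB = MC: 163.57 - 3.05Q = 49.39 + 3.24Q → Q* = 18.1526.
Consumer price on the demand curve at Q*: 140.46 − 3.05×18.1526 = 85.0946.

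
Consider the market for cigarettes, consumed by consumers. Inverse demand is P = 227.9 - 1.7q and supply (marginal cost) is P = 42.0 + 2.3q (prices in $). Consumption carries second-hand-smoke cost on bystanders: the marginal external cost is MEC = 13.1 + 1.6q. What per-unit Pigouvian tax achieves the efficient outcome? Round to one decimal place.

tax = $62.5 per unit

Social marginal benefit = demand − MEC = 214.8 - 3.3q.
Set SMB = MC: 214.8 - 3.3q = 42.0 + 2.3q → q* = 30.8571.
The Pigouvian tax equals MEC at q*: 13.1 + 1.6×30.8571 = 62.4714.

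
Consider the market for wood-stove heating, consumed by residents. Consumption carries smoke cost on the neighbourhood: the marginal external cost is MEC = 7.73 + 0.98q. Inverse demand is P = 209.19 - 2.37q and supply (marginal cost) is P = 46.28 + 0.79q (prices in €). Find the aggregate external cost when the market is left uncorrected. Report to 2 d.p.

€1700.83

Market equilibrium (private): 46.28 + 0.79q = 209.19 - 2.37q → q_m = 51.5538.
Total external cost = ∫₀^{q_m} (7.73 + 0.98q) dq = 7.73×51.5538 + ½×0.98×51.5538² = 1700.8301.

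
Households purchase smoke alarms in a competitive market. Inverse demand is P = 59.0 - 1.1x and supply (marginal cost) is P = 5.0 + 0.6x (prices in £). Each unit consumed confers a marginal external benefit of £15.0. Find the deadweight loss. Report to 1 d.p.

DWL = £66.2

Market equilibrium (private): 5.0 + 0.6x = 59.0 - 1.1x → x_m = 31.7647.
Social marginal benefit = demand + MEB = 74.0 - 1.1x.
Set SMB = MC: 74.0 - 1.1x = 5.0 + 0.6x → x* = 40.5882.
Between x* and x_m the wedge SMB − MC runs linearly from 0 to MEB(x_m), so the loss is a triangle.
DWL = ½ × 8.8235 × 15.0000 = 66.1763.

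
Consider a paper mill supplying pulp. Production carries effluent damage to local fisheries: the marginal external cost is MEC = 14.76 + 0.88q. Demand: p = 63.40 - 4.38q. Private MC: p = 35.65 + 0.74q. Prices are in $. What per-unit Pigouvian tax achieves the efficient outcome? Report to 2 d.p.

tax = $16.67 per unit

Social marginal cost = private MC + MEC = 50.41 + 1.62q.
Set SMC = demand: 50.41 + 1.62q = 63.40 - 4.38q → q* = 2.1650.
The Pigouvian tax equals MEC at q*: 14.76 + 0.88×2.1650 = 16.6652.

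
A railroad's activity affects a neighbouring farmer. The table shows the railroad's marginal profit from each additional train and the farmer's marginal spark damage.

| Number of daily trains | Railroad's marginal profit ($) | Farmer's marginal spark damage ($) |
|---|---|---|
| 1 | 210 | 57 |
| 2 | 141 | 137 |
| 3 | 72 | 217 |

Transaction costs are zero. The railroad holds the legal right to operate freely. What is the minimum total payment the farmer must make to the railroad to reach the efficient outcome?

Left alone the railroad would choose level 3 (marginal profit stays positive).
Efficient level: k* = 2 (marginal profit ≥ marginal spark damage through 2).
The farmer must at least cover the railroad's forgone profit from cutting 3→2: 72 = 72.

$72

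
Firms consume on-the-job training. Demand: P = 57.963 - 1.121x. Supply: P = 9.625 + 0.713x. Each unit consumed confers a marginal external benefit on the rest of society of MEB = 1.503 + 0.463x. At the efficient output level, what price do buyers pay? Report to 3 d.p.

P = 17.210

Social marginal benefit = demand + MEB = 59.466 - 0.658x.
Set SMB = MC: 59.466 - 0.658x = 9.625 + 0.713x → x* = 36.3538.
Consumer price on the demand curve at x*: 57.963 − 1.121×36.3538 = 17.2104.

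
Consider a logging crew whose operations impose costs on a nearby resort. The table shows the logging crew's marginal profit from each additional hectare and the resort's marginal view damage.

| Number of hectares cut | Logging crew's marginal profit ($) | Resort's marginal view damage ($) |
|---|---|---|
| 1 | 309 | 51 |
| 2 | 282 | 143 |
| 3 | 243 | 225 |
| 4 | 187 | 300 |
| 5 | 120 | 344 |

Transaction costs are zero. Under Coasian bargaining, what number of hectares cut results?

3

Bargaining reaches the level where marginal profit last exceeds marginal view damage.
That holds through level 3 (243 ≥ 225) but not at 4 (187 < 300).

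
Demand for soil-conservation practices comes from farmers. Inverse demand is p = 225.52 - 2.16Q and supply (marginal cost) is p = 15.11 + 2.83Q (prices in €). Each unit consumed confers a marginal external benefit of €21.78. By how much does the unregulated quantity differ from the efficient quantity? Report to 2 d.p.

Market equilibrium (private): 15.11 + 2.83Q = 225.52 - 2.16Q → Q_m = 42.1663.
Social marginal benefit = demand + MEB = 247.30 - 2.16Q.
Set SMB = MC: 247.30 - 2.16Q = 15.11 + 2.83Q → Q* = 46.5311.
Gap = |42.1663 − 46.5311| = 4.3648.

4.36 units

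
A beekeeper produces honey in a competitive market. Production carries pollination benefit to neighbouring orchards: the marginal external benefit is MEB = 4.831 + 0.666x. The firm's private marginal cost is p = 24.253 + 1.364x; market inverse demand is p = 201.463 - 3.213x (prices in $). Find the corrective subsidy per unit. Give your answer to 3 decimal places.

subsidy = $35.831 per unit

Social marginal cost = private MC − MEB = 19.422 + 0.698x.
Set SMC = demand: 19.422 + 0.698x = 201.463 - 3.213x → x* = 46.5459.
The Pigouvian subsidy equals MEB at x*: 4.831 + 0.666×46.5459 = 35.8306.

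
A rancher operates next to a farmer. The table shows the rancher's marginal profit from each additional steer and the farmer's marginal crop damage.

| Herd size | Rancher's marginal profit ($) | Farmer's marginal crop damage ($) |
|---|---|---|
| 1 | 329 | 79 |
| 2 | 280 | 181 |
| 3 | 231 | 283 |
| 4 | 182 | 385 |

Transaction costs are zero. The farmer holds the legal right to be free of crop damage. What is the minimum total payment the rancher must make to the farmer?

$260

Efficient level: marginal profit ≥ marginal crop damage through level 2, so k* = 2.
With the farmer holding the right, the rancher must at least compensate total damage at k*: 79 + 181 = 260.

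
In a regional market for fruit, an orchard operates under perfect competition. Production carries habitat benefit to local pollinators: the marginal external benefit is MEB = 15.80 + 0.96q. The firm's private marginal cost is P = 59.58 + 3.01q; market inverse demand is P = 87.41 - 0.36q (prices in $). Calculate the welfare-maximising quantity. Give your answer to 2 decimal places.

q* = 18.10

Social marginal cost = private MC − MEB = 43.78 + 2.05q.
Set SMC = demand: 43.78 + 2.05q = 87.41 - 0.36q → q* = 18.1037.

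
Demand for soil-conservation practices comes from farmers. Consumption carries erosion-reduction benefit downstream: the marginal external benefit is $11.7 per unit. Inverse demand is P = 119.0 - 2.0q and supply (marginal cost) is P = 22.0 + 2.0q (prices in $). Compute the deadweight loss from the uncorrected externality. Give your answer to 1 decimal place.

DWL = $17.1

Market equilibrium (private): 22.0 + 2.0q = 119.0 - 2.0q → q_m = 24.2500.
Social marginal benefit = demand + MEB = 130.7 - 2.0q.
Set SMB = MC: 130.7 - 2.0q = 22.0 + 2.0q → q* = 27.1750.
The loss is the area between SMB and MC from q* to q_m; with linear curves that's a triangle of height MEB(q_m).
DWL = ½ × 2.9250 × 11.7000 = 17.1113.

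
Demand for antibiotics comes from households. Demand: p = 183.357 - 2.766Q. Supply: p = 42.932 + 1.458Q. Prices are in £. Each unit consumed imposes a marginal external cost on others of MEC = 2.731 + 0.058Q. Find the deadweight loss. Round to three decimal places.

Market equilibrium (private): 42.932 + 1.458Q = 183.357 - 2.766Q → Q_m = 33.2446.
Social marginal benefit = demand − MEC = 180.626 - 2.824Q.
Set SMB = MC: 180.626 - 2.824Q = 42.932 + 1.458Q → Q* = 32.1565.
Between Q* and Q_m the wedge MC − SMB runs linearly from 0 to MEC(Q_m), so the loss is a triangle.
DWL = ½ × 1.0881 × 4.6592 = 2.5348.

DWL = £2.535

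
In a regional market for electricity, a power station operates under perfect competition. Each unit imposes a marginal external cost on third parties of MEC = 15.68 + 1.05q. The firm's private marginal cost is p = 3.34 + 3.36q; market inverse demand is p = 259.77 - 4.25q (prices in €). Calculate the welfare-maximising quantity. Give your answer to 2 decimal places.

q* = 27.80

Social marginal cost = private MC + MEC = 19.02 + 4.41q.
Set SMC = demand: 19.02 + 4.41q = 259.77 - 4.25q → q* = 27.8002.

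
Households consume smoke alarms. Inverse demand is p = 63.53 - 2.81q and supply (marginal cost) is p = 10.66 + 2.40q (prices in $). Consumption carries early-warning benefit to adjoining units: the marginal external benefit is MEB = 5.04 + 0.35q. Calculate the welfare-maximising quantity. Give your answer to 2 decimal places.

Social marginal benefit = demand + MEB = 68.57 - 2.46q.
Set SMB = MC: 68.57 - 2.46q = 10.66 + 2.40q → q* = 11.9156.

q* = 11.92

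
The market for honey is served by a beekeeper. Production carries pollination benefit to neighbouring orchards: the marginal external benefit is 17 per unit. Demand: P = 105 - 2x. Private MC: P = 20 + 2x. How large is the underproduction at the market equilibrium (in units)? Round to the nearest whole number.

Market equilibrium (private): 20 + 2x = 105 - 2x → x_m = 21.2500.
Social marginal cost = private MC − MEB = 3 + 2x.
Set SMC = demand: 3 + 2x = 105 - 2x → x* = 25.5000.
Gap = |21.2500 − 25.5000| = 4.2500.

4 units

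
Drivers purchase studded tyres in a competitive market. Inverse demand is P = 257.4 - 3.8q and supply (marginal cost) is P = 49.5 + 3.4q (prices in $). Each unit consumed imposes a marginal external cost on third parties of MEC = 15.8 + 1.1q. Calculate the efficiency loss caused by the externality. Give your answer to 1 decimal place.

Market equilibrium (private): 49.5 + 3.4q = 257.4 - 3.8q → q_m = 28.8750.
Social marginal benefit = demand − MEC = 241.6 - 4.9q.
Set SMB = MC: 241.6 - 4.9q = 49.5 + 3.4q → q* = 23.1446.
The welfare-loss triangle has base |q_m − q*| and height MEC(q_m) (the vertical gap between SMB and MC is zero at q* and MEC at q_m).
DWL = ½ × 5.7304 × 47.5625 = 136.2761.

DWL = $136.3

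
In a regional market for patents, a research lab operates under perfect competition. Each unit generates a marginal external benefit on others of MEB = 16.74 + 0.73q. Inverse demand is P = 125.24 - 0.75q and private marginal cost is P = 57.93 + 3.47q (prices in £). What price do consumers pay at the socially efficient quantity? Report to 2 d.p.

P = £107.18

Social marginal cost = private MC − MEB = 41.19 + 2.74q.
Set SMC = demand: 41.19 + 2.74q = 125.24 - 0.75q → q* = 24.0831.
Consumer price on the demand curve at q*: 125.24 − 0.75×24.0831 = 107.1777.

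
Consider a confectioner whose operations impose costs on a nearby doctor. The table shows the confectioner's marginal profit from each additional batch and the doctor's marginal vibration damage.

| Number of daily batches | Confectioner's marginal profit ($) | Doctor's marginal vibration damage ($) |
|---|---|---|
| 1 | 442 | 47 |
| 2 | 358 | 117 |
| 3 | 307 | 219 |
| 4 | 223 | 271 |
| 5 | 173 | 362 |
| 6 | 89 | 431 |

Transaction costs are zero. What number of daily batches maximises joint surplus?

3

Bargaining reaches the level where marginal profit last exceeds marginal vibration damage.
That holds through level 3 (307 ≥ 219) but not at 4 (223 < 271).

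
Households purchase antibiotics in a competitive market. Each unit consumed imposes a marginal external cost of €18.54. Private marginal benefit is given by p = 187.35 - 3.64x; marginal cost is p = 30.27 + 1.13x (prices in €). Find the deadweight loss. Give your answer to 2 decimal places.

DWL = €36.03

Market equilibrium (private): 30.27 + 1.13x = 187.35 - 3.64x → x_m = 32.9308.
Social marginal benefit = demand − MEC = 168.81 - 3.64x.
Set SMB = MC: 168.81 - 3.64x = 30.27 + 1.13x → x* = 29.0440.
Between x* and x_m the wedge MC − SMB runs linearly from 0 to MEC(x_m), so the loss is a triangle.
DWL = ½ × 3.8868 × 18.5400 = 36.0306.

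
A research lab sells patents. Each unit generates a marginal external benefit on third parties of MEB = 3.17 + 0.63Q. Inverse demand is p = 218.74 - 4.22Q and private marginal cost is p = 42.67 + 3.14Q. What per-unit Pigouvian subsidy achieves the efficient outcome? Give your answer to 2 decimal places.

Social marginal cost = private MC − MEB = 39.50 + 2.51Q.
Set SMC = demand: 39.50 + 2.51Q = 218.74 - 4.22Q → Q* = 26.6330.
The Pigouvian subsidy equals MEB at Q*: 3.17 + 0.63×26.6330 = 19.9488.

subsidy = 19.95 per unit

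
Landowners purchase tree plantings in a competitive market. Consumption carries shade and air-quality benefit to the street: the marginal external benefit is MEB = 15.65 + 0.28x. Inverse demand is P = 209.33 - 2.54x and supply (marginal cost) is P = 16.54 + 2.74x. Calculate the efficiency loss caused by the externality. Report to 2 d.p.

Market equilibrium (private): 16.54 + 2.74x = 209.33 - 2.54x → x_m = 36.5133.
Social marginal benefit = demand + MEB = 224.98 - 2.26x.
Set SMB = MC: 224.98 - 2.26x = 16.54 + 2.74x → x* = 41.6880.
Height of the DWL triangle at x_m is SMB(x_m) − MC(x_m) = MEB(x_m) = 25.8737.
DWL = ½ × 5.1747 × 25.8737 = 66.9443.

DWL = 66.94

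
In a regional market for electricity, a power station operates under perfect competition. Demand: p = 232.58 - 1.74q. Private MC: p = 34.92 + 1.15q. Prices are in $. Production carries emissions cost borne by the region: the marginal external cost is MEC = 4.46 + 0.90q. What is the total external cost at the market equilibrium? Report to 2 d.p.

$2410.05

Market equilibrium (private): 34.92 + 1.15q = 232.58 - 1.74q → q_m = 68.3945.
Total external cost = ∫₀^{q_m} (4.46 + 0.90q) dq = 4.46×68.3945 + ½×0.90×68.3945² = 2410.0529.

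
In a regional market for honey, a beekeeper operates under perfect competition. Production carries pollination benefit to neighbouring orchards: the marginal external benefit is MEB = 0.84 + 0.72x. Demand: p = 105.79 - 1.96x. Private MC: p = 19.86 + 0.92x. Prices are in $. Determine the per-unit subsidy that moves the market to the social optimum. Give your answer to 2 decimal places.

Social marginal cost = private MC − MEB = 19.02 + 0.20x.
Set SMC = demand: 19.02 + 0.20x = 105.79 - 1.96x → x* = 40.1713.
The Pigouvian subsidy equals MEB at x*: 0.84 + 0.72×40.1713 = 29.7633.

subsidy = $29.76 per unit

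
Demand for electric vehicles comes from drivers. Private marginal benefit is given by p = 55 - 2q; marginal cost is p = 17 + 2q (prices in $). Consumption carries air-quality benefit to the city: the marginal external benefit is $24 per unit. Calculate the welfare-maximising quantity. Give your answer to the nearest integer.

q* = 16

Social marginal benefit = demand + MEB = 79 - 2q.
Set SMB = MC: 79 - 2q = 17 + 2q → q* = 15.5000.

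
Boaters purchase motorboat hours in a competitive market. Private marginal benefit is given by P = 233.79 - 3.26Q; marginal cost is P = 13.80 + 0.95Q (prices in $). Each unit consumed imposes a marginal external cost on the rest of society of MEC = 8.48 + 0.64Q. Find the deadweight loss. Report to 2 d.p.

DWL = $181.19

Market equilibrium (private): 13.80 + 0.95Q = 233.79 - 3.26Q → Q_m = 52.2542.
Social marginal benefit = demand − MEC = 225.31 - 3.90Q.
Set SMB = MC: 225.31 - 3.90Q = 13.80 + 0.95Q → Q* = 43.6103.
The loss is the area between SMB and MC from Q* to Q_m; with linear curves that's a triangle of height MEC(Q_m).
DWL = ½ × 8.6439 × 41.9227 = 181.1878.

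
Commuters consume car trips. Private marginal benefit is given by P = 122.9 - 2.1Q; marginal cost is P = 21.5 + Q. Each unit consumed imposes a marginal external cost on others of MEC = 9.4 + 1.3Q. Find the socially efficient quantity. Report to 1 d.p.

Social marginal benefit = demand − MEC = 113.5 - 3.4Q.
Set SMB = MC: 113.5 - 3.4Q = 21.5 + Q → Q* = 20.9091.

Q* = 20.9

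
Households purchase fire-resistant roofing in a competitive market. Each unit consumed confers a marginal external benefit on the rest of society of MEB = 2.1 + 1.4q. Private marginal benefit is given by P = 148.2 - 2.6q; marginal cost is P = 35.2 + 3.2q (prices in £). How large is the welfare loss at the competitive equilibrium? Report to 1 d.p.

Market equilibrium (private): 35.2 + 3.2q = 148.2 - 2.6q → q_m = 19.4828.
Social marginal benefit = demand + MEB = 150.3 - 1.2q.
Set SMB = MC: 150.3 - 1.2q = 35.2 + 3.2q → q* = 26.1591.
The loss is the area between SMB and MC from q* to q_m; with linear curves that's a triangle of height MEB(q_m).
DWL = ½ × 6.6763 × 29.3759 = 98.0612.

DWL = £98.1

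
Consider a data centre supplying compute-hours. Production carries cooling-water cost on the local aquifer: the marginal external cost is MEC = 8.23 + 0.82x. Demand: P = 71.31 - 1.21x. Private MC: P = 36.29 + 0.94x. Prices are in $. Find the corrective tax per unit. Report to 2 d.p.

tax = $15.63 per unit

Social marginal cost = private MC + MEC = 44.52 + 1.76x.
Set SMC = demand: 44.52 + 1.76x = 71.31 - 1.21x → x* = 9.0202.
The Pigouvian tax equals MEC at x*: 8.23 + 0.82×9.0202 = 15.6266.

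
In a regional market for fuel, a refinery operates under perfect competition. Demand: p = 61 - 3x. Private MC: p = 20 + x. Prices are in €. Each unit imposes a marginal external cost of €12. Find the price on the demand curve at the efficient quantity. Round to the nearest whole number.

Social marginal cost = private MC + MEC = 32 + x.
Set SMC = demand: 32 + x = 61 - 3x → x* = 7.2500.
Consumer price on the demand curve at x*: 61 − 3×7.2500 = 39.2500.

P = €39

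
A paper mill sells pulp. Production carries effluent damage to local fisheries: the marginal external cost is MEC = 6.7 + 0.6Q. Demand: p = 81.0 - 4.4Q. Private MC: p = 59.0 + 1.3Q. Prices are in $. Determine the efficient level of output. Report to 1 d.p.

Social marginal cost = private MC + MEC = 65.7 + 1.9Q.
Set SMC = demand: 65.7 + 1.9Q = 81.0 - 4.4Q → Q* = 2.4286.

Q* = 2.4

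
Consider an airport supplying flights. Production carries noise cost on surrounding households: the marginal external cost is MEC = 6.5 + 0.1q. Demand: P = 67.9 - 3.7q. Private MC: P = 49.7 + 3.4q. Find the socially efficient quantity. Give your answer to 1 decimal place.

Social marginal cost = private MC + MEC = 56.2 + 3.5q.
Set SMC = demand: 56.2 + 3.5q = 67.9 - 3.7q → q* = 1.6250.

q* = 1.6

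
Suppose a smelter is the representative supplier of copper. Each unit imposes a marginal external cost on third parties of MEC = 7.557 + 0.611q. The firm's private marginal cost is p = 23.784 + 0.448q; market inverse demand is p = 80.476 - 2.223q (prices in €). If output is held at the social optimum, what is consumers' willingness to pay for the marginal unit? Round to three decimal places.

Social marginal cost = private MC + MEC = 31.341 + 1.059q.
Set SMC = demand: 31.341 + 1.059q = 80.476 - 2.223q → q* = 14.9711.
Consumer price on the demand curve at q*: 80.476 − 2.223×14.9711 = 47.1952.

P = €47.195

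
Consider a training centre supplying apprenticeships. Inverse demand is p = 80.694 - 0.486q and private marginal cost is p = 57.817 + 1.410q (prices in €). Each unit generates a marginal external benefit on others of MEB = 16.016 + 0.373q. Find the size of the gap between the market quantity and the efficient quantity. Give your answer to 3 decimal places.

Market equilibrium (private): 57.817 + 1.410q = 80.694 - 0.486q → q_m = 12.0659.
Social marginal cost = private MC − MEB = 41.801 + 1.037q.
Set SMC = demand: 41.801 + 1.037q = 80.694 - 0.486q → q* = 25.5371.
Gap = |12.0659 − 25.5371| = 13.4712.

13.471 units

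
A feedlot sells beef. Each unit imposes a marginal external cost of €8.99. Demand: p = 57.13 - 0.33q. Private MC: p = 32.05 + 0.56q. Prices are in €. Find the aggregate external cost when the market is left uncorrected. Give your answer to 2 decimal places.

€253.34

Market equilibrium (private): 32.05 + 0.56q = 57.13 - 0.33q → q_m = 28.1798.
Total external cost = MEC × q_m = 8.99 × 28.1798 = 253.3364.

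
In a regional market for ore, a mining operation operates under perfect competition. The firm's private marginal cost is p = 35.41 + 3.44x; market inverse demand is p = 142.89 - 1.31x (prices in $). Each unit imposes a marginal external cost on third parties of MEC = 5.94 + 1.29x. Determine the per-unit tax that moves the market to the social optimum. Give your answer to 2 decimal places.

Social marginal cost = private MC + MEC = 41.35 + 4.73x.
Set SMC = demand: 41.35 + 4.73x = 142.89 - 1.31x → x* = 16.8113.
The Pigouvian tax equals MEC at x*: 5.94 + 1.29×16.8113 = 27.6266.

tax = $27.63 per unit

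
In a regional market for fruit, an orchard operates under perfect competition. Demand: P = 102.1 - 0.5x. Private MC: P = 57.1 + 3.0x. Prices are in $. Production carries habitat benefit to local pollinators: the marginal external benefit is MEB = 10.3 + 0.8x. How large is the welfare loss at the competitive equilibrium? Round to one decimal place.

Market equilibrium (private): 57.1 + 3.0x = 102.1 - 0.5x → x_m = 12.8571.
Social marginal cost = private MC − MEB = 46.8 + 2.2x.
Set SMC = demand: 46.8 + 2.2x = 102.1 - 0.5x → x* = 20.4815.
The loss is the area between SMC and demand from x* to x_m; with linear curves that's a triangle of height MEB(x_m).
DWL = ½ × 7.6244 × 20.5857 = 78.4768.

DWL = $78.5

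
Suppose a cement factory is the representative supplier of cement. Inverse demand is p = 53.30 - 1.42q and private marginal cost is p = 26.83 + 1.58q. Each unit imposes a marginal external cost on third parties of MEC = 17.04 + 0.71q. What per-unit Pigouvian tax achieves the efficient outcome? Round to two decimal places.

tax = 18.84 per unit

Social marginal cost = private MC + MEC = 43.87 + 2.29q.
Set SMC = demand: 43.87 + 2.29q = 53.30 - 1.42q → q* = 2.5418.
The Pigouvian tax equals MEC at q*: 17.04 + 0.71×2.5418 = 18.8447.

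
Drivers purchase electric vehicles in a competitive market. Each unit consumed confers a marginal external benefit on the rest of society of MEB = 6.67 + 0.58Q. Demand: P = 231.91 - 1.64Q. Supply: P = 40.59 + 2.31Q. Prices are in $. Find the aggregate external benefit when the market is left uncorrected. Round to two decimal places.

$1003.40

Market equilibrium (private): 40.59 + 2.31Q = 231.91 - 1.64Q → Q_m = 48.4354.
Total external benefit = ∫₀^{Q_m} (6.67 + 0.58Q) dQ = 6.67×48.4354 + ½×0.58×48.4354² = 1003.4006.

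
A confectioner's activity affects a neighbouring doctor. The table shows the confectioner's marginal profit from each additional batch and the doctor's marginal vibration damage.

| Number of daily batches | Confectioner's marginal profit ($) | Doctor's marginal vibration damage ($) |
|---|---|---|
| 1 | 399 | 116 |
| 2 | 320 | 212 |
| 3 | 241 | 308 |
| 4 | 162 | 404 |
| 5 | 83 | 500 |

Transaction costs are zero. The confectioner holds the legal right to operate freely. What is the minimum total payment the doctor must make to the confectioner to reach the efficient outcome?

$486

Left alone the confectioner would choose level 5 (marginal profit stays positive).
Efficient level: k* = 2 (marginal profit ≥ marginal vibration damage through 2).
The doctor must at least cover the confectioner's forgone profit from cutting 5→2: 241 + 162 + 83 = 486.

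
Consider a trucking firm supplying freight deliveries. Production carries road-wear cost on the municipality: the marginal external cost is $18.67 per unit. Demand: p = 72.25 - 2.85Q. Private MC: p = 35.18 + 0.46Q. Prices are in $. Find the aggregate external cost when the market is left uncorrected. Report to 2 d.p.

$209.09

Market equilibrium (private): 35.18 + 0.46Q = 72.25 - 2.85Q → Q_m = 11.1994.
Total external cost = MEC × Q_m = 18.67 × 11.1994 = 209.0928.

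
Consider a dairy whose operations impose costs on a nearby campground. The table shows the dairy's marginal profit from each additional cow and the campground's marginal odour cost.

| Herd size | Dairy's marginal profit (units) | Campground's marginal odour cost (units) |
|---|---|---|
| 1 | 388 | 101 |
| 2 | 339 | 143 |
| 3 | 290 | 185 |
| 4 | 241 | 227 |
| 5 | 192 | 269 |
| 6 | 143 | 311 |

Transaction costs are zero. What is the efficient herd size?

4

Bargaining reaches the level where marginal profit last exceeds marginal odour cost.
That holds through level 4 (241 ≥ 227) but not at 5 (192 < 269).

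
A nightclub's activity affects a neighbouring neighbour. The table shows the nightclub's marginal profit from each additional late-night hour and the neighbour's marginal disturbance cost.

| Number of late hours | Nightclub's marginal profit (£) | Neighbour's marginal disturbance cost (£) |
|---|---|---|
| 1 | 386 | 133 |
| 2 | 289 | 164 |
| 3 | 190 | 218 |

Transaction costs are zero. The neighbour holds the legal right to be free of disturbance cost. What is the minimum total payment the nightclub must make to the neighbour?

£297

Efficient level: marginal profit ≥ marginal disturbance cost through level 2, so k* = 2.
With the neighbour holding the right, the nightclub must at least compensate total damage at k*: 133 + 164 = 297.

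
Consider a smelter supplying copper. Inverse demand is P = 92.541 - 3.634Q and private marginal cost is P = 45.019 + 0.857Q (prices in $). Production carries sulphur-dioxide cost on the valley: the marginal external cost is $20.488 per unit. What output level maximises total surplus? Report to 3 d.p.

Social marginal cost = private MC + MEC = 65.507 + 0.857Q.
Set SMC = demand: 65.507 + 0.857Q = 92.541 - 3.634Q → Q* = 6.0196.

Q* = 6.020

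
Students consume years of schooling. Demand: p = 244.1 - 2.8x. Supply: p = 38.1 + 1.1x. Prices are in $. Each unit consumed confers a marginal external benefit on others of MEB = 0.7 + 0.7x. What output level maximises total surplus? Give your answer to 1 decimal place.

Social marginal benefit = demand + MEB = 244.8 - 2.1x.
Set SMB = MC: 244.8 - 2.1x = 38.1 + 1.1x → x* = 64.5938.

x* = 64.6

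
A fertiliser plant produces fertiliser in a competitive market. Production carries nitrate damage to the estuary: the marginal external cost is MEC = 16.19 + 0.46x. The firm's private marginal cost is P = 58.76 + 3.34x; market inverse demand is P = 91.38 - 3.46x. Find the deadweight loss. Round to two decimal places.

DWL = 23.31

Market equilibrium (private): 58.76 + 3.34x = 91.38 - 3.46x → x_m = 4.7971.
Social marginal cost = private MC + MEC = 74.95 + 3.80x.
Set SMC = demand: 74.95 + 3.80x = 91.38 - 3.46x → x* = 2.2631.
The welfare-loss triangle has base |x_m − x*| and height MEC(x_m) (the vertical gap between SMC and demand is zero at x* and MEC at x_m).
DWL = ½ × 2.5340 × 18.3966 = 23.3085.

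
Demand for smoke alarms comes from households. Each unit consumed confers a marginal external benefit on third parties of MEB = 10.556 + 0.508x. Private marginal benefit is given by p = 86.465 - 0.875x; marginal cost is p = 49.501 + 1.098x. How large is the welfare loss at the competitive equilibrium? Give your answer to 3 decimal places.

DWL = 137.522

Market equilibrium (private): 49.501 + 1.098x = 86.465 - 0.875x → x_m = 18.7349.
Social marginal benefit = demand + MEB = 97.021 - 0.367x.
Set SMB = MC: 97.021 - 0.367x = 49.501 + 1.098x → x* = 32.4369.
Between x* and x_m the wedge SMB − MC runs linearly from 0 to MEB(x_m), so the loss is a triangle.
DWL = ½ × 13.7020 × 20.0733 = 137.5222.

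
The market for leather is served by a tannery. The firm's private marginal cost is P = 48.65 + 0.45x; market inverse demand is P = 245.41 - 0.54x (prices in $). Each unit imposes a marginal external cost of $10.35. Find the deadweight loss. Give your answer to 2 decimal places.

Market equilibrium (private): 48.65 + 0.45x = 245.41 - 0.54x → x_m = 198.7475.
Social marginal cost = private MC + MEC = 59.00 + 0.45x.
Set SMC = demand: 59.00 + 0.45x = 245.41 - 0.54x → x* = 188.2929.
The loss is the area between SMC and demand from x* to x_m; with linear curves that's a triangle of height MEC(x_m).
DWL = ½ × 10.4546 × 10.3500 = 54.1026.

DWL = $54.10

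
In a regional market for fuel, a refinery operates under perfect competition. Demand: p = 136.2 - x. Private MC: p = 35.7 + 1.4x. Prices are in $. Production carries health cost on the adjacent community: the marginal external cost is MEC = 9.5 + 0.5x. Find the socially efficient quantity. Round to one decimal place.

x* = 31.4

Social marginal cost = private MC + MEC = 45.2 + 1.9x.
Set SMC = demand: 45.2 + 1.9x = 136.2 - x → x* = 31.3793.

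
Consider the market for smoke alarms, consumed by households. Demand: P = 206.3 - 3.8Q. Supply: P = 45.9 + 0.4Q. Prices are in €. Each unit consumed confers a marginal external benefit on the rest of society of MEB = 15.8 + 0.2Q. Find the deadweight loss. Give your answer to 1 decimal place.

Market equilibrium (private): 45.9 + 0.4Q = 206.3 - 3.8Q → Q_m = 38.1905.
Social marginal benefit = demand + MEB = 222.1 - 3.6Q.
Set SMB = MC: 222.1 - 3.6Q = 45.9 + 0.4Q → Q* = 44.0500.
Between Q* and Q_m the wedge SMB − MC runs linearly from 0 to MEB(Q_m), so the loss is a triangle.
DWL = ½ × 5.8595 × 23.4381 = 68.6678.

DWL = €68.7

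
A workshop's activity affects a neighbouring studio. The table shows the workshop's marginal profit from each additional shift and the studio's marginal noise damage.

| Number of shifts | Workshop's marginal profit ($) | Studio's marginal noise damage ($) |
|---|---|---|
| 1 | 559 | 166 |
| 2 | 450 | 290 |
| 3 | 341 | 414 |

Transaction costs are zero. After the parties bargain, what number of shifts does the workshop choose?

Bargaining reaches the level where marginal profit last exceeds marginal noise damage.
That holds through level 2 (450 ≥ 290) but not at 3 (341 < 414).

2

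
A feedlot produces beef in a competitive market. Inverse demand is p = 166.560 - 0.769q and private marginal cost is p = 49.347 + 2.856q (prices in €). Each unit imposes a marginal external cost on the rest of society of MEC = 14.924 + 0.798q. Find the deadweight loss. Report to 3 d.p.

Market equilibrium (private): 49.347 + 2.856q = 166.560 - 0.769q → q_m = 32.3346.
Social marginal cost = private MC + MEC = 64.271 + 3.654q.
Set SMC = demand: 64.271 + 3.654q = 166.560 - 0.769q → q* = 23.1266.
Between q* and q_m the wedge SMC − demand runs linearly from 0 to MEC(q_m), so the loss is a triangle.
DWL = ½ × 9.2080 × 40.7270 = 187.5071.

DWL = €187.507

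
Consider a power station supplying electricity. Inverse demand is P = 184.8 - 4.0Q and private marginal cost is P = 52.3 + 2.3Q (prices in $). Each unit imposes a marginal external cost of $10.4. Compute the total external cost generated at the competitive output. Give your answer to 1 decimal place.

Market equilibrium (private): 52.3 + 2.3Q = 184.8 - 4.0Q → Q_m = 21.0317.
Total external cost = MEC × Q_m = 10.4 × 21.0317 = 218.7297.

$218.7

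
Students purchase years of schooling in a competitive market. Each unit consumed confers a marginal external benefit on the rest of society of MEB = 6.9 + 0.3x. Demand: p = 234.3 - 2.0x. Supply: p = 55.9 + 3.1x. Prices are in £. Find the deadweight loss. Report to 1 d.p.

Market equilibrium (private): 55.9 + 3.1x = 234.3 - 2.0x → x_m = 34.9804.
Social marginal benefit = demand + MEB = 241.2 - 1.7x.
Set SMB = MC: 241.2 - 1.7x = 55.9 + 3.1x → x* = 38.6042.
The welfare-loss triangle has base |x_m − x*| and height MEB(x_m) (the vertical gap between SMB and MC is zero at x* and MEB at x_m).
DWL = ½ × 3.6238 × 17.3941 = 31.5164.

DWL = £31.5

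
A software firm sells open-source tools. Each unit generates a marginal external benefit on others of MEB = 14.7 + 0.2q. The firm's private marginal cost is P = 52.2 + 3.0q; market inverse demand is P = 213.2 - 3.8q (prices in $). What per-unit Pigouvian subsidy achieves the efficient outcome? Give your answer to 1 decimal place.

Social marginal cost = private MC − MEB = 37.5 + 2.8q.
Set SMC = demand: 37.5 + 2.8q = 213.2 - 3.8q → q* = 26.6212.
The Pigouvian subsidy equals MEB at q*: 14.7 + 0.2×26.6212 = 20.0242.

subsidy = $20.0 per unit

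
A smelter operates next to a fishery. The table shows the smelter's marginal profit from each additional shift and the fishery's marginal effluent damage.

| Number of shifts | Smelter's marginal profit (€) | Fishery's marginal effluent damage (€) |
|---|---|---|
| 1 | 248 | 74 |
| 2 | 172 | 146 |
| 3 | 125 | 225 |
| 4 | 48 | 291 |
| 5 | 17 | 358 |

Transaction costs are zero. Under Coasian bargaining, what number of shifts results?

2

Bargaining reaches the level where marginal profit last exceeds marginal effluent damage.
That holds through level 2 (172 ≥ 146) but not at 3 (125 < 225).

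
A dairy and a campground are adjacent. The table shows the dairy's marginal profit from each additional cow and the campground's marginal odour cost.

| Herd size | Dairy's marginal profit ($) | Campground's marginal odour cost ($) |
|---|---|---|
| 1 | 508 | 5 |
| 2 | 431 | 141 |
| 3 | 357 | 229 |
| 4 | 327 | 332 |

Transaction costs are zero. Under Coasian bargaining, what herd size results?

Bargaining reaches the level where marginal profit last exceeds marginal odour cost.
That holds through level 3 (357 ≥ 229) but not at 4 (327 < 332).

3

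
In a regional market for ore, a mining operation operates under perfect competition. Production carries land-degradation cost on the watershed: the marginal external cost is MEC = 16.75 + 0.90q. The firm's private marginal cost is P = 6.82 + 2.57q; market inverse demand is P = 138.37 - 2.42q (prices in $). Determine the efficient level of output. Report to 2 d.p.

q* = 19.49

Social marginal cost = private MC + MEC = 23.57 + 3.47q.
Set SMC = demand: 23.57 + 3.47q = 138.37 - 2.42q → q* = 19.4907.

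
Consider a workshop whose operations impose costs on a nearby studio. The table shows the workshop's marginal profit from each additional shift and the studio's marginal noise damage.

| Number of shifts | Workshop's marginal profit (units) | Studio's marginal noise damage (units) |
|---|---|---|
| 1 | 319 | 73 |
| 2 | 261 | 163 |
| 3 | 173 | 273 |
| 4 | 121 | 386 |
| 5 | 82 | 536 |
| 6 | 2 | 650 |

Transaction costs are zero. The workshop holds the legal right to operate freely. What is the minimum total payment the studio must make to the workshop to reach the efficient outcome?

378

Left alone the workshop would choose level 6 (marginal profit stays positive).
Efficient level: k* = 2 (marginal profit ≥ marginal noise damage through 2).
The studio must at least cover the workshop's forgone profit from cutting 6→2: 173 + 121 + 82 + 2 = 378.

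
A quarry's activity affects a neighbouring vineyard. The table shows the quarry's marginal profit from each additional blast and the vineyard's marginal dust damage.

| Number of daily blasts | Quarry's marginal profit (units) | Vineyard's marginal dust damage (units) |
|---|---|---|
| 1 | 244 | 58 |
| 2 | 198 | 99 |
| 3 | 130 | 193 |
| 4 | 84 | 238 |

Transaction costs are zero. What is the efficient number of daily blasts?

Bargaining reaches the level where marginal profit last exceeds marginal dust damage.
That holds through level 2 (198 ≥ 99) but not at 3 (130 < 193).

2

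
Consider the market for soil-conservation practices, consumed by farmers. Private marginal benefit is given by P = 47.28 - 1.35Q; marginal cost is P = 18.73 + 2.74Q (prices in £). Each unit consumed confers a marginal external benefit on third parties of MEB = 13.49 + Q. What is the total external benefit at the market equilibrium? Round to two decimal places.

Market equilibrium (private): 18.73 + 2.74Q = 47.28 - 1.35Q → Q_m = 6.9804.
Total external benefit = ∫₀^{Q_m} (13.49 + 1.00Q) dQ = 13.49×6.9804 + ½×1.00×6.9804² = 118.5286.

£118.53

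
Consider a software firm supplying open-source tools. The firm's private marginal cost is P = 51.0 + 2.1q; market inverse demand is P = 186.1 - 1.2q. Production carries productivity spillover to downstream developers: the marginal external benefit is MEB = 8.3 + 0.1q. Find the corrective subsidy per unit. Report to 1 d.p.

subsidy = 12.8 per unit

Social marginal cost = private MC − MEB = 42.7 + 2.0q.
Set SMC = demand: 42.7 + 2.0q = 186.1 - 1.2q → q* = 44.8125.
The Pigouvian subsidy equals MEB at q*: 8.3 + 0.1×44.8125 = 12.7813.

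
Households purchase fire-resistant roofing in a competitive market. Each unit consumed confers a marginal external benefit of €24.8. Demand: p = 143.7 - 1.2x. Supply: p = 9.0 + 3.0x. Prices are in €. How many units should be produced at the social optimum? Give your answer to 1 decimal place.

x* = 38.0

Social marginal benefit = demand + MEB = 168.5 - 1.2x.
Set SMB = MC: 168.5 - 1.2x = 9.0 + 3.0x → x* = 37.9762.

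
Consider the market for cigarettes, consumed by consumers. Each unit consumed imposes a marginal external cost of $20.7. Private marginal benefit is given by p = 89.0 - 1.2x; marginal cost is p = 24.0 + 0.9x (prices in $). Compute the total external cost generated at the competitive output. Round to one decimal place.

$640.7

Market equilibrium (private): 24.0 + 0.9x = 89.0 - 1.2x → x_m = 30.9524.
Total external cost = MEC × x_m = 20.7 × 30.9524 = 640.7147.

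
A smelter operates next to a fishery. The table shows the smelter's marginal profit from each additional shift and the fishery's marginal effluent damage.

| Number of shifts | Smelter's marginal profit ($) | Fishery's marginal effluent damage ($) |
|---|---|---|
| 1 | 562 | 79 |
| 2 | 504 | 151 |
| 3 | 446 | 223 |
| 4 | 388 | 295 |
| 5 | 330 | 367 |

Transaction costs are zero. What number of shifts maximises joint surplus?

Bargaining reaches the level where marginal profit last exceeds marginal effluent damage.
That holds through level 4 (388 ≥ 295) but not at 5 (330 < 367).

4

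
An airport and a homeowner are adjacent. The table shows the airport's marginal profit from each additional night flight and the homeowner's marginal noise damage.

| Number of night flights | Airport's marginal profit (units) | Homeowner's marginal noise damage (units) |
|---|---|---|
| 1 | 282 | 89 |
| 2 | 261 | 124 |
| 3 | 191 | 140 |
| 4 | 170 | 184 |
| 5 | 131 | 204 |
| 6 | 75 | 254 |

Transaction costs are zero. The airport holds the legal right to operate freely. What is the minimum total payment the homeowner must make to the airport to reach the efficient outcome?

Left alone the airport would choose level 6 (marginal profit stays positive).
Efficient level: k* = 3 (marginal profit ≥ marginal noise damage through 3).
The homeowner must at least cover the airport's forgone profit from cutting 6→3: 170 + 131 + 75 = 376.

376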